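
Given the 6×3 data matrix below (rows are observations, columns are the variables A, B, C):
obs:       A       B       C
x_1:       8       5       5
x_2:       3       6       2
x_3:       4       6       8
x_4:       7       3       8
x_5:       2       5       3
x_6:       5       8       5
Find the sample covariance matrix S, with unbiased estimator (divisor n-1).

Step 1 — column means:
  mean(A) = (8 + 3 + 4 + 7 + 2 + 5) / 6 = 29/6 = 4.8333
  mean(B) = (5 + 6 + 6 + 3 + 5 + 8) / 6 = 33/6 = 5.5
  mean(C) = (5 + 2 + 8 + 8 + 3 + 5) / 6 = 31/6 = 5.1667

Step 2 — sample covariance S[i,j] = (1/(n-1)) · Σ_k (x_{k,i} - mean_i) · (x_{k,j} - mean_j), with n-1 = 5.
  S[A,A] = ((3.1667)·(3.1667) + (-1.8333)·(-1.8333) + (-0.8333)·(-0.8333) + (2.1667)·(2.1667) + (-2.8333)·(-2.8333) + (0.1667)·(0.1667)) / 5 = 26.8333/5 = 5.3667
  S[A,B] = ((3.1667)·(-0.5) + (-1.8333)·(0.5) + (-0.8333)·(0.5) + (2.1667)·(-2.5) + (-2.8333)·(-0.5) + (0.1667)·(2.5)) / 5 = -6.5/5 = -1.3
  S[A,C] = ((3.1667)·(-0.1667) + (-1.8333)·(-3.1667) + (-0.8333)·(2.8333) + (2.1667)·(2.8333) + (-2.8333)·(-2.1667) + (0.1667)·(-0.1667)) / 5 = 15.1667/5 = 3.0333
  S[B,B] = ((-0.5)·(-0.5) + (0.5)·(0.5) + (0.5)·(0.5) + (-2.5)·(-2.5) + (-0.5)·(-0.5) + (2.5)·(2.5)) / 5 = 13.5/5 = 2.7
  S[B,C] = ((-0.5)·(-0.1667) + (0.5)·(-3.1667) + (0.5)·(2.8333) + (-2.5)·(2.8333) + (-0.5)·(-2.1667) + (2.5)·(-0.1667)) / 5 = -6.5/5 = -1.3
  S[C,C] = ((-0.1667)·(-0.1667) + (-3.1667)·(-3.1667) + (2.8333)·(2.8333) + (2.8333)·(2.8333) + (-2.1667)·(-2.1667) + (-0.1667)·(-0.1667)) / 5 = 30.8333/5 = 6.1667

S is symmetric (S[j,i] = S[i,j]). Assembling:

S = [[5.3667, -1.3, 3.0333],
 [-1.3, 2.7, -1.3],
 [3.0333, -1.3, 6.1667]]


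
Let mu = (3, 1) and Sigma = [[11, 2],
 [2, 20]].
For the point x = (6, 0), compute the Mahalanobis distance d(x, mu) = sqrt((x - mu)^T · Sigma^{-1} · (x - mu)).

Step 1 — centre the observation: (x - mu) = (3, -1).

Step 2 — invert Sigma. det(Sigma) = 11·20 - (2)² = 216.
  Sigma^{-1} = (1/det) · [[d, -b], [-b, a]] = [[0.0926, -0.0093],
 [-0.0093, 0.0509]].

Step 3 — form the quadratic (x - mu)^T · Sigma^{-1} · (x - mu):
  Sigma^{-1} · (x - mu) = (0.287, -0.0787).
  (x - mu)^T · [Sigma^{-1} · (x - mu)] = (3)·(0.287) + (-1)·(-0.0787) = 0.9398.

Step 4 — take square root: d = √(0.9398) ≈ 0.9694.

d(x, mu) = √(0.9398) ≈ 0.9694


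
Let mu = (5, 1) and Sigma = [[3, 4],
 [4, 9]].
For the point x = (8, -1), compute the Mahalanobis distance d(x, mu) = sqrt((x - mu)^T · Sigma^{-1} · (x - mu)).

Step 1 — centre the observation: (x - mu) = (3, -2).

Step 2 — invert Sigma. det(Sigma) = 3·9 - (4)² = 11.
  Sigma^{-1} = (1/det) · [[d, -b], [-b, a]] = [[0.8182, -0.3636],
 [-0.3636, 0.2727]].

Step 3 — form the quadratic (x - mu)^T · Sigma^{-1} · (x - mu):
  Sigma^{-1} · (x - mu) = (3.1818, -1.6364).
  (x - mu)^T · [Sigma^{-1} · (x - mu)] = (3)·(3.1818) + (-2)·(-1.6364) = 12.8182.

Step 4 — take square root: d = √(12.8182) ≈ 3.5802.

d(x, mu) = √(12.8182) ≈ 3.5802


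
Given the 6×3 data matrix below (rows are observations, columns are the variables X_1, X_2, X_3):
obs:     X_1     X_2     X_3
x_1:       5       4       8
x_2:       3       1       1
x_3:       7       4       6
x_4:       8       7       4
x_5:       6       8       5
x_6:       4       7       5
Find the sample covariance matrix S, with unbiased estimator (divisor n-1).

Step 1 — column means:
  mean(X_1) = (5 + 3 + 7 + 8 + 6 + 4) / 6 = 33/6 = 5.5
  mean(X_2) = (4 + 1 + 4 + 7 + 8 + 7) / 6 = 31/6 = 5.1667
  mean(X_3) = (8 + 1 + 6 + 4 + 5 + 5) / 6 = 29/6 = 4.8333

Step 2 — sample covariance S[i,j] = (1/(n-1)) · Σ_k (x_{k,i} - mean_i) · (x_{k,j} - mean_j), with n-1 = 5.
  S[X_1,X_1] = ((-0.5)·(-0.5) + (-2.5)·(-2.5) + (1.5)·(1.5) + (2.5)·(2.5) + (0.5)·(0.5) + (-1.5)·(-1.5)) / 5 = 17.5/5 = 3.5
  S[X_1,X_2] = ((-0.5)·(-1.1667) + (-2.5)·(-4.1667) + (1.5)·(-1.1667) + (2.5)·(1.8333) + (0.5)·(2.8333) + (-1.5)·(1.8333)) / 5 = 12.5/5 = 2.5
  S[X_1,X_3] = ((-0.5)·(3.1667) + (-2.5)·(-3.8333) + (1.5)·(1.1667) + (2.5)·(-0.8333) + (0.5)·(0.1667) + (-1.5)·(0.1667)) / 5 = 7.5/5 = 1.5
  S[X_2,X_2] = ((-1.1667)·(-1.1667) + (-4.1667)·(-4.1667) + (-1.1667)·(-1.1667) + (1.8333)·(1.8333) + (2.8333)·(2.8333) + (1.8333)·(1.8333)) / 5 = 34.8333/5 = 6.9667
  S[X_2,X_3] = ((-1.1667)·(3.1667) + (-4.1667)·(-3.8333) + (-1.1667)·(1.1667) + (1.8333)·(-0.8333) + (2.8333)·(0.1667) + (1.8333)·(0.1667)) / 5 = 10.1667/5 = 2.0333
  S[X_3,X_3] = ((3.1667)·(3.1667) + (-3.8333)·(-3.8333) + (1.1667)·(1.1667) + (-0.8333)·(-0.8333) + (0.1667)·(0.1667) + (0.1667)·(0.1667)) / 5 = 26.8333/5 = 5.3667

S is symmetric (S[j,i] = S[i,j]). Assembling:

S = [[3.5, 2.5, 1.5],
 [2.5, 6.9667, 2.0333],
 [1.5, 2.0333, 5.3667]]


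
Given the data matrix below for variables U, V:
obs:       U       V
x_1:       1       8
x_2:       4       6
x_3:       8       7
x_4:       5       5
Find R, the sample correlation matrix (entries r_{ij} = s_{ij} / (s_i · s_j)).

Step 1 — column means:
  mean(U) = (1 + 4 + 8 + 5) / 4 = 18/4 = 4.5
  mean(V) = (8 + 6 + 7 + 5) / 4 = 26/4 = 6.5

Step 2 — sample variances and covariances s[i,j] = (1/(n-1)) · Σ_k (x_{k,i} - mean_i) · (x_{k,j} - mean_j), with n-1 = 3:
  s[U,U] = ((-3.5)·(-3.5) + (-0.5)·(-0.5) + (3.5)·(3.5) + (0.5)·(0.5)) / 3 = 25/3 = 8.3333
  s[U,V] = ((-3.5)·(1.5) + (-0.5)·(-0.5) + (3.5)·(0.5) + (0.5)·(-1.5)) / 3 = -4/3 = -1.3333
  s[V,V] = ((1.5)·(1.5) + (-0.5)·(-0.5) + (0.5)·(0.5) + (-1.5)·(-1.5)) / 3 = 5/3 = 1.6667
  Sample standard deviations s_i = √(s[i,i]):
  s(U) = √(8.3333) = 2.8868
  s(V) = √(1.6667) = 1.291

Step 3 — r_{ij} = s_{ij} / (s_i · s_j):
  r[U,U] = 1 (diagonal).
  r[U,V] = -1.3333 / (2.8868 · 1.291) = -1.3333 / 3.7268 = -0.3578
  r[V,V] = 1 (diagonal).

R is symmetric with unit diagonal. Assembling:

R = [[1, -0.3578],
 [-0.3578, 1]]


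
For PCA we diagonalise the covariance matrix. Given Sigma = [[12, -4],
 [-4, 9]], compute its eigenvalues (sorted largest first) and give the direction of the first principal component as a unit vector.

Step 1 — characteristic polynomial of 2×2 Sigma:
  det(Sigma - λI) = λ² - trace · λ + det = 0.
  trace = 12 + 9 = 21, det = 12·9 - (-4)² = 92.
Step 2 — discriminant:
  Δ = trace² - 4·det = 441 - 368 = 73.
Step 3 — eigenvalues:
  λ = (trace ± √Δ)/2 = (21 ± 8.544)/2,
  λ_1 = 14.772,  λ_2 = 6.228.

Step 4 — unit eigenvector for λ_1: solve (Sigma - λ_1 I)v = 0. First row:
  (12 - 14.772)·v_x + (-4)·v_y = 0, i.e. (-2.772)·v_x + (-4)·v_y = 0,
  so v ∝ (b, λ_1 - a) = (-4, 2.772); multiply by -1 so the first entry is positive: u = (4, -2.772).
  ||u|| = √((4)² + (-2.772)²) = √(23.684) ≈ 4.8666,
  v_1 = u/||u|| ≈ (0.8219, -0.5696) (||v_1|| = 1).

λ_1 = 14.772,  λ_2 = 6.228;  v_1 ≈ (0.8219, -0.5696)


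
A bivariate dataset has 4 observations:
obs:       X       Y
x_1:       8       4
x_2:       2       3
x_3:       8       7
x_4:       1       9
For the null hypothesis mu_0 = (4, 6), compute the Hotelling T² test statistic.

Step 1 — sample mean vector:
  mean(X) = (8 + 2 + 8 + 1) / 4 = 19/4 = 4.75
  mean(Y) = (4 + 3 + 7 + 9) / 4 = 23/4 = 5.75
  x̄ = (4.75, 5.75),  deviation x̄ - mu_0 = (4.75, 5.75) - (4, 6) = (0.75, -0.25).

Step 2 — sample covariance matrix, S[i,j] = (1/(n-1)) · Σ_k (x_{k,i} - mean_i) · (x_{k,j} - mean_j), divisor n-1 = 3:
  S[X,X] = ((3.25)·(3.25) + (-2.75)·(-2.75) + (3.25)·(3.25) + (-3.75)·(-3.75)) / 3 = 42.75/3 = 14.25
  S[X,Y] = ((3.25)·(-1.75) + (-2.75)·(-2.75) + (3.25)·(1.25) + (-3.75)·(3.25)) / 3 = -6.25/3 = -2.0833
  S[Y,Y] = ((-1.75)·(-1.75) + (-2.75)·(-2.75) + (1.25)·(1.25) + (3.25)·(3.25)) / 3 = 22.75/3 = 7.5833
  S = [[14.25, -2.0833],
 [-2.0833, 7.5833]].

Step 3 — invert S. det(S) = 14.25·7.5833 - (-2.0833)² = 103.7222.
  S^{-1} = (1/det) · [[d, -b], [-b, a]] = [[0.0731, 0.0201],
 [0.0201, 0.1374]].

Step 4 — quadratic form (x̄ - mu_0)^T · S^{-1} · (x̄ - mu_0):
  S^{-1} · (x̄ - mu_0) = (0.0498, -0.0193),
  (x̄ - mu_0)^T · [...] = (0.75)·(0.0498) + (-0.25)·(-0.0193) = 0.0422.

Step 5 — scale by n: T² = 4 · 0.0422 = 0.1687.

T² ≈ 0.1687


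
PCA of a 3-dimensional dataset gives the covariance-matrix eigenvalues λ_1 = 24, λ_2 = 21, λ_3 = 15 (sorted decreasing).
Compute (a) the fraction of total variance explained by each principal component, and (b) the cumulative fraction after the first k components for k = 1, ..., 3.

Step 1 — total variance = trace(Sigma) = Σ λ_i = 24 + 21 + 15 = 60.

Step 2 — fraction explained by component i = λ_i / Σ λ:
  PC1: 24/60 = 0.4
  PC2: 21/60 = 0.35
  PC3: 15/60 = 0.25

Step 3 — cumulative fraction after k components = (λ_1 + ... + λ_k) / Σ λ:
  k = 1: 24/60 = 0.4
  k = 2: (24 + 21)/60 = 45/60 = 0.75
  k = 3: (24 + 21 + 15)/60 = 60/60 = 1

Summary (fraction, with percent):

explained: PC1 0.4 (40%), PC2 0.35 (35%), PC3 0.25 (25%);  cumulative: 0.4, 0.75, 1


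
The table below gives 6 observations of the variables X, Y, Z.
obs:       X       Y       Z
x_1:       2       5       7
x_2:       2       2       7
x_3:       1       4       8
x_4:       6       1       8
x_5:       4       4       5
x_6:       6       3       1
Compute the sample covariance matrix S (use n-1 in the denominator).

Step 1 — column means:
  mean(X) = (2 + 2 + 1 + 6 + 4 + 6) / 6 = 21/6 = 3.5
  mean(Y) = (5 + 2 + 4 + 1 + 4 + 3) / 6 = 19/6 = 3.1667
  mean(Z) = (7 + 7 + 8 + 8 + 5 + 1) / 6 = 36/6 = 6

Step 2 — sample covariance S[i,j] = (1/(n-1)) · Σ_k (x_{k,i} - mean_i) · (x_{k,j} - mean_j), with n-1 = 5.
  S[X,X] = ((-1.5)·(-1.5) + (-1.5)·(-1.5) + (-2.5)·(-2.5) + (2.5)·(2.5) + (0.5)·(0.5) + (2.5)·(2.5)) / 5 = 23.5/5 = 4.7
  S[X,Y] = ((-1.5)·(1.8333) + (-1.5)·(-1.1667) + (-2.5)·(0.8333) + (2.5)·(-2.1667) + (0.5)·(0.8333) + (2.5)·(-0.1667)) / 5 = -8.5/5 = -1.7
  S[X,Z] = ((-1.5)·(1) + (-1.5)·(1) + (-2.5)·(2) + (2.5)·(2) + (0.5)·(-1) + (2.5)·(-5)) / 5 = -16/5 = -3.2
  S[Y,Y] = ((1.8333)·(1.8333) + (-1.1667)·(-1.1667) + (0.8333)·(0.8333) + (-2.1667)·(-2.1667) + (0.8333)·(0.8333) + (-0.1667)·(-0.1667)) / 5 = 10.8333/5 = 2.1667
  S[Y,Z] = ((1.8333)·(1) + (-1.1667)·(1) + (0.8333)·(2) + (-2.1667)·(2) + (0.8333)·(-1) + (-0.1667)·(-5)) / 5 = -2/5 = -0.4
  S[Z,Z] = ((1)·(1) + (1)·(1) + (2)·(2) + (2)·(2) + (-1)·(-1) + (-5)·(-5)) / 5 = 36/5 = 7.2

S is symmetric (S[j,i] = S[i,j]). Assembling:

S = [[4.7, -1.7, -3.2],
 [-1.7, 2.1667, -0.4],
 [-3.2, -0.4, 7.2]]


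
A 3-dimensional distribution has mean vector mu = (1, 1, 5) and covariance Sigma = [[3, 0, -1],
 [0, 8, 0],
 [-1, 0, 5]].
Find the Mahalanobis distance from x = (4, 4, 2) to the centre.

Step 1 — centre the observation: (x - mu) = (3, 3, -3).

Step 2 — invert Sigma (cofactor / det for 3×3, or solve directly):
  Sigma^{-1} = [[0.3571, 0, 0.0714],
 [0, 0.125, 0],
 [0.0714, 0, 0.2143]].

Step 3 — form the quadratic (x - mu)^T · Sigma^{-1} · (x - mu):
  Sigma^{-1} · (x - mu) = (0.8571, 0.375, -0.4286).
  (x - mu)^T · [Sigma^{-1} · (x - mu)] = (3)·(0.8571) + (3)·(0.375) + (-3)·(-0.4286) = 4.9821.

Step 4 — take square root: d = √(4.9821) ≈ 2.2321.

d(x, mu) = √(4.9821) ≈ 2.2321


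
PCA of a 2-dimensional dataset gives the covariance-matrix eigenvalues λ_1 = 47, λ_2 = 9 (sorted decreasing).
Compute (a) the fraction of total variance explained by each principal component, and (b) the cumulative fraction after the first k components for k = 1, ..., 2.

Step 1 — total variance = trace(Sigma) = Σ λ_i = 47 + 9 = 56.

Step 2 — fraction explained by component i = λ_i / Σ λ:
  PC1: 47/56 = 0.8393
  PC2: 9/56 = 0.1607

Step 3 — cumulative fraction after k components = (λ_1 + ... + λ_k) / Σ λ:
  k = 1: 47/56 = 0.8393
  k = 2: (47 + 9)/56 = 56/56 = 1

Summary (fraction, with percent):

explained: PC1 0.8393 (83.93%), PC2 0.1607 (16.07%);  cumulative: 0.8393, 1


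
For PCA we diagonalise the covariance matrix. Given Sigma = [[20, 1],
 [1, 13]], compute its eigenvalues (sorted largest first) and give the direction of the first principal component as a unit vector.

Step 1 — characteristic polynomial of 2×2 Sigma:
  det(Sigma - λI) = λ² - trace · λ + det = 0.
  trace = 20 + 13 = 33, det = 20·13 - (1)² = 259.
Step 2 — discriminant:
  Δ = trace² - 4·det = 1089 - 1036 = 53.
Step 3 — eigenvalues:
  λ = (trace ± √Δ)/2 = (33 ± 7.2801)/2,
  λ_1 = 20.1401,  λ_2 = 12.8599.

Step 4 — unit eigenvector for λ_1: solve (Sigma - λ_1 I)v = 0. First row:
  (20 - 20.1401)·v_x + (1)·v_y = 0, i.e. (-0.1401)·v_x + (1)·v_y = 0,
  so v ∝ (b, λ_1 - a) = (1, 0.1401) = u.
  ||u|| = √((1)² + (0.1401)²) = √(1.0196) ≈ 1.0098,
  v_1 = u/||u|| ≈ (0.9903, 0.1387) (||v_1|| = 1).

λ_1 = 20.1401,  λ_2 = 12.8599;  v_1 ≈ (0.9903, 0.1387)


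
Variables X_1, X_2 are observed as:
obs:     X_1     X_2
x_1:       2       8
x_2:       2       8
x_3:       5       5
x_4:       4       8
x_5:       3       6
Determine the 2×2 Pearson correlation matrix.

Step 1 — column means:
  mean(X_1) = (2 + 2 + 5 + 4 + 3) / 5 = 16/5 = 3.2
  mean(X_2) = (8 + 8 + 5 + 8 + 6) / 5 = 35/5 = 7

Step 2 — sample variances and covariances s[i,j] = (1/(n-1)) · Σ_k (x_{k,i} - mean_i) · (x_{k,j} - mean_j), with n-1 = 4:
  s[X_1,X_1] = ((-1.2)·(-1.2) + (-1.2)·(-1.2) + (1.8)·(1.8) + (0.8)·(0.8) + (-0.2)·(-0.2)) / 4 = 6.8/4 = 1.7
  s[X_1,X_2] = ((-1.2)·(1) + (-1.2)·(1) + (1.8)·(-2) + (0.8)·(1) + (-0.2)·(-1)) / 4 = -5/4 = -1.25
  s[X_2,X_2] = ((1)·(1) + (1)·(1) + (-2)·(-2) + (1)·(1) + (-1)·(-1)) / 4 = 8/4 = 2
  Sample standard deviations s_i = √(s[i,i]):
  s(X_1) = √(1.7) = 1.3038
  s(X_2) = √(2) = 1.4142

Step 3 — r_{ij} = s_{ij} / (s_i · s_j):
  r[X_1,X_1] = 1 (diagonal).
  r[X_1,X_2] = -1.25 / (1.3038 · 1.4142) = -1.25 / 1.8439 = -0.6779
  r[X_2,X_2] = 1 (diagonal).

R is symmetric with unit diagonal. Assembling:

R = [[1, -0.6779],
 [-0.6779, 1]]


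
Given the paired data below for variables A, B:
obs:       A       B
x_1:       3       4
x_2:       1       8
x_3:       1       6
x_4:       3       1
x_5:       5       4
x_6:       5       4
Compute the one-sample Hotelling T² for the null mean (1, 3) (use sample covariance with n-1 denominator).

Step 1 — sample mean vector:
  mean(A) = (3 + 1 + 1 + 3 + 5 + 5) / 6 = 18/6 = 3
  mean(B) = (4 + 8 + 6 + 1 + 4 + 4) / 6 = 27/6 = 4.5
  x̄ = (3, 4.5),  deviation x̄ - mu_0 = (3, 4.5) - (1, 3) = (2, 1.5).

Step 2 — sample covariance matrix, S[i,j] = (1/(n-1)) · Σ_k (x_{k,i} - mean_i) · (x_{k,j} - mean_j), divisor n-1 = 5:
  S[A,A] = ((0)·(0) + (-2)·(-2) + (-2)·(-2) + (0)·(0) + (2)·(2) + (2)·(2)) / 5 = 16/5 = 3.2
  S[A,B] = ((0)·(-0.5) + (-2)·(3.5) + (-2)·(1.5) + (0)·(-3.5) + (2)·(-0.5) + (2)·(-0.5)) / 5 = -12/5 = -2.4
  S[B,B] = ((-0.5)·(-0.5) + (3.5)·(3.5) + (1.5)·(1.5) + (-3.5)·(-3.5) + (-0.5)·(-0.5) + (-0.5)·(-0.5)) / 5 = 27.5/5 = 5.5
  S = [[3.2, -2.4],
 [-2.4, 5.5]].

Step 3 — invert S. det(S) = 3.2·5.5 - (-2.4)² = 11.84.
  S^{-1} = (1/det) · [[d, -b], [-b, a]] = [[0.4645, 0.2027],
 [0.2027, 0.2703]].

Step 4 — quadratic form (x̄ - mu_0)^T · S^{-1} · (x̄ - mu_0):
  S^{-1} · (x̄ - mu_0) = (1.2331, 0.8108),
  (x̄ - mu_0)^T · [...] = (2)·(1.2331) + (1.5)·(0.8108) = 3.6824.

Step 5 — scale by n: T² = 6 · 3.6824 = 22.0946.

T² ≈ 22.0946


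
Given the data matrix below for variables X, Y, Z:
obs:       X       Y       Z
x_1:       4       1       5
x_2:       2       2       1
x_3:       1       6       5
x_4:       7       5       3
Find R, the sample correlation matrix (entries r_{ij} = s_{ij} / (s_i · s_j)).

Step 1 — column means:
  mean(X) = (4 + 2 + 1 + 7) / 4 = 14/4 = 3.5
  mean(Y) = (1 + 2 + 6 + 5) / 4 = 14/4 = 3.5
  mean(Z) = (5 + 1 + 5 + 3) / 4 = 14/4 = 3.5

Step 2 — sample variances and covariances s[i,j] = (1/(n-1)) · Σ_k (x_{k,i} - mean_i) · (x_{k,j} - mean_j), with n-1 = 3:
  s[X,X] = ((0.5)·(0.5) + (-1.5)·(-1.5) + (-2.5)·(-2.5) + (3.5)·(3.5)) / 3 = 21/3 = 7
  s[X,Y] = ((0.5)·(-2.5) + (-1.5)·(-1.5) + (-2.5)·(2.5) + (3.5)·(1.5)) / 3 = 0/3 = 0
  s[X,Z] = ((0.5)·(1.5) + (-1.5)·(-2.5) + (-2.5)·(1.5) + (3.5)·(-0.5)) / 3 = -1/3 = -0.3333
  s[Y,Y] = ((-2.5)·(-2.5) + (-1.5)·(-1.5) + (2.5)·(2.5) + (1.5)·(1.5)) / 3 = 17/3 = 5.6667
  s[Y,Z] = ((-2.5)·(1.5) + (-1.5)·(-2.5) + (2.5)·(1.5) + (1.5)·(-0.5)) / 3 = 3/3 = 1
  s[Z,Z] = ((1.5)·(1.5) + (-2.5)·(-2.5) + (1.5)·(1.5) + (-0.5)·(-0.5)) / 3 = 11/3 = 3.6667
  Sample standard deviations s_i = √(s[i,i]):
  s(X) = √(7) = 2.6458
  s(Y) = √(5.6667) = 2.3805
  s(Z) = √(3.6667) = 1.9149

Step 3 — r_{ij} = s_{ij} / (s_i · s_j):
  r[X,X] = 1 (diagonal).
  r[X,Y] = 0 / (2.6458 · 2.3805) = 0 / 6.2981 = 0
  r[X,Z] = -0.3333 / (2.6458 · 1.9149) = -0.3333 / 5.0662 = -0.0658
  r[Y,Y] = 1 (diagonal).
  r[Y,Z] = 1 / (2.3805 · 1.9149) = 1 / 4.5583 = 0.2194
  r[Z,Z] = 1 (diagonal).

R is symmetric with unit diagonal. Assembling:

R = [[1, 0, -0.0658],
 [0, 1, 0.2194],
 [-0.0658, 0.2194, 1]]


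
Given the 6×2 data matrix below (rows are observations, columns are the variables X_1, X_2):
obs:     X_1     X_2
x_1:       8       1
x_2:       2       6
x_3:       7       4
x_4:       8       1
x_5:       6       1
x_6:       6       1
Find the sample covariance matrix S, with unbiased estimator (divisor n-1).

Step 1 — column means:
  mean(X_1) = (8 + 2 + 7 + 8 + 6 + 6) / 6 = 37/6 = 6.1667
  mean(X_2) = (1 + 6 + 4 + 1 + 1 + 1) / 6 = 14/6 = 2.3333

Step 2 — sample covariance S[i,j] = (1/(n-1)) · Σ_k (x_{k,i} - mean_i) · (x_{k,j} - mean_j), with n-1 = 5.
  S[X_1,X_1] = ((1.8333)·(1.8333) + (-4.1667)·(-4.1667) + (0.8333)·(0.8333) + (1.8333)·(1.8333) + (-0.1667)·(-0.1667) + (-0.1667)·(-0.1667)) / 5 = 24.8333/5 = 4.9667
  S[X_1,X_2] = ((1.8333)·(-1.3333) + (-4.1667)·(3.6667) + (0.8333)·(1.6667) + (1.8333)·(-1.3333) + (-0.1667)·(-1.3333) + (-0.1667)·(-1.3333)) / 5 = -18.3333/5 = -3.6667
  S[X_2,X_2] = ((-1.3333)·(-1.3333) + (3.6667)·(3.6667) + (1.6667)·(1.6667) + (-1.3333)·(-1.3333) + (-1.3333)·(-1.3333) + (-1.3333)·(-1.3333)) / 5 = 23.3333/5 = 4.6667

S is symmetric (S[j,i] = S[i,j]). Assembling:

S = [[4.9667, -3.6667],
 [-3.6667, 4.6667]]


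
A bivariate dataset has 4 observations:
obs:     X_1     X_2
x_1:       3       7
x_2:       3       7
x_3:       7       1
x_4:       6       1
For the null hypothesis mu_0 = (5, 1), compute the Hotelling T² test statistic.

Step 1 — sample mean vector:
  mean(X_1) = (3 + 3 + 7 + 6) / 4 = 19/4 = 4.75
  mean(X_2) = (7 + 7 + 1 + 1) / 4 = 16/4 = 4
  x̄ = (4.75, 4),  deviation x̄ - mu_0 = (4.75, 4) - (5, 1) = (-0.25, 3).

Step 2 — sample covariance matrix, S[i,j] = (1/(n-1)) · Σ_k (x_{k,i} - mean_i) · (x_{k,j} - mean_j), divisor n-1 = 3:
  S[X_1,X_1] = ((-1.75)·(-1.75) + (-1.75)·(-1.75) + (2.25)·(2.25) + (1.25)·(1.25)) / 3 = 12.75/3 = 4.25
  S[X_1,X_2] = ((-1.75)·(3) + (-1.75)·(3) + (2.25)·(-3) + (1.25)·(-3)) / 3 = -21/3 = -7
  S[X_2,X_2] = ((3)·(3) + (3)·(3) + (-3)·(-3) + (-3)·(-3)) / 3 = 36/3 = 12
  S = [[4.25, -7],
 [-7, 12]].

Step 3 — invert S. det(S) = 4.25·12 - (-7)² = 2.
  S^{-1} = (1/det) · [[d, -b], [-b, a]] = [[6, 3.5],
 [3.5, 2.125]].

Step 4 — quadratic form (x̄ - mu_0)^T · S^{-1} · (x̄ - mu_0):
  S^{-1} · (x̄ - mu_0) = (9, 5.5),
  (x̄ - mu_0)^T · [...] = (-0.25)·(9) + (3)·(5.5) = 14.25.

Step 5 — scale by n: T² = 4 · 14.25 = 57.

T² ≈ 57


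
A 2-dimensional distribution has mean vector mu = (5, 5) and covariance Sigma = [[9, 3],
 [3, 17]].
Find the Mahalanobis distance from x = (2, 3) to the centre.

Step 1 — centre the observation: (x - mu) = (-3, -2).

Step 2 — invert Sigma. det(Sigma) = 9·17 - (3)² = 144.
  Sigma^{-1} = (1/det) · [[d, -b], [-b, a]] = [[0.1181, -0.0208],
 [-0.0208, 0.0625]].

Step 3 — form the quadratic (x - mu)^T · Sigma^{-1} · (x - mu):
  Sigma^{-1} · (x - mu) = (-0.3125, -0.0625).
  (x - mu)^T · [Sigma^{-1} · (x - mu)] = (-3)·(-0.3125) + (-2)·(-0.0625) = 1.0625.

Step 4 — take square root: d = √(1.0625) ≈ 1.0308.

d(x, mu) = √(1.0625) ≈ 1.0308


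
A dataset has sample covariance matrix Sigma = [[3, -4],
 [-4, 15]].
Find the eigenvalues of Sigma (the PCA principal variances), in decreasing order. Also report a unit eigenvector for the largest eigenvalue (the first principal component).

Step 1 — characteristic polynomial of 2×2 Sigma:
  det(Sigma - λI) = λ² - trace · λ + det = 0.
  trace = 3 + 15 = 18, det = 3·15 - (-4)² = 29.
Step 2 — discriminant:
  Δ = trace² - 4·det = 324 - 116 = 208.
Step 3 — eigenvalues:
  λ = (trace ± √Δ)/2 = (18 ± 14.4222)/2,
  λ_1 = 16.2111,  λ_2 = 1.7889.

Step 4 — unit eigenvector for λ_1: solve (Sigma - λ_1 I)v = 0. First row:
  (3 - 16.2111)·v_x + (-4)·v_y = 0, i.e. (-13.2111)·v_x + (-4)·v_y = 0,
  so v ∝ (b, λ_1 - a) = (-4, 13.2111); multiply by -1 so the first entry is positive: u = (4, -13.2111).
  ||u|| = √((4)² + (-13.2111)²) = √(190.5332) ≈ 13.8034,
  v_1 = u/||u|| ≈ (0.2898, -0.9571) (||v_1|| = 1).

λ_1 = 16.2111,  λ_2 = 1.7889;  v_1 ≈ (0.2898, -0.9571)


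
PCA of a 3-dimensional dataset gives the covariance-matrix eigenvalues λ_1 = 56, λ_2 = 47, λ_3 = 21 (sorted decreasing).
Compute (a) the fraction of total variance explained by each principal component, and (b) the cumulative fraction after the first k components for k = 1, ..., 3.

Step 1 — total variance = trace(Sigma) = Σ λ_i = 56 + 47 + 21 = 124.

Step 2 — fraction explained by component i = λ_i / Σ λ:
  PC1: 56/124 = 0.4516
  PC2: 47/124 = 0.379
  PC3: 21/124 = 0.1694

Step 3 — cumulative fraction after k components = (λ_1 + ... + λ_k) / Σ λ:
  k = 1: 56/124 = 0.4516
  k = 2: (56 + 47)/124 = 103/124 = 0.8306
  k = 3: (56 + 47 + 21)/124 = 124/124 = 1

Summary (fraction, with percent):

explained: PC1 0.4516 (45.16%), PC2 0.379 (37.9%), PC3 0.1694 (16.94%);  cumulative: 0.4516, 0.8306, 1


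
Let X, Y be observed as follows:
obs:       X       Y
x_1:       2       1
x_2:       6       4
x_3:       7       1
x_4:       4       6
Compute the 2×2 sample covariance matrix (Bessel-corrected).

Step 1 — column means:
  mean(X) = (2 + 6 + 7 + 4) / 4 = 19/4 = 4.75
  mean(Y) = (1 + 4 + 1 + 6) / 4 = 12/4 = 3

Step 2 — sample covariance S[i,j] = (1/(n-1)) · Σ_k (x_{k,i} - mean_i) · (x_{k,j} - mean_j), with n-1 = 3.
  S[X,X] = ((-2.75)·(-2.75) + (1.25)·(1.25) + (2.25)·(2.25) + (-0.75)·(-0.75)) / 3 = 14.75/3 = 4.9167
  S[X,Y] = ((-2.75)·(-2) + (1.25)·(1) + (2.25)·(-2) + (-0.75)·(3)) / 3 = 0/3 = 0
  S[Y,Y] = ((-2)·(-2) + (1)·(1) + (-2)·(-2) + (3)·(3)) / 3 = 18/3 = 6

S is symmetric (S[j,i] = S[i,j]). Assembling:

S = [[4.9167, 0],
 [0, 6]]


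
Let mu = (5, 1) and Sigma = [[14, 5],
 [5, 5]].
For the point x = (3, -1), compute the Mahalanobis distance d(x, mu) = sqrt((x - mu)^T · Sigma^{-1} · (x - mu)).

Step 1 — centre the observation: (x - mu) = (-2, -2).

Step 2 — invert Sigma. det(Sigma) = 14·5 - (5)² = 45.
  Sigma^{-1} = (1/det) · [[d, -b], [-b, a]] = [[0.1111, -0.1111],
 [-0.1111, 0.3111]].

Step 3 — form the quadratic (x - mu)^T · Sigma^{-1} · (x - mu):
  Sigma^{-1} · (x - mu) = (0, -0.4).
  (x - mu)^T · [Sigma^{-1} · (x - mu)] = (-2)·(0) + (-2)·(-0.4) = 0.8.

Step 4 — take square root: d = √(0.8) ≈ 0.8944.

d(x, mu) = √(0.8) ≈ 0.8944


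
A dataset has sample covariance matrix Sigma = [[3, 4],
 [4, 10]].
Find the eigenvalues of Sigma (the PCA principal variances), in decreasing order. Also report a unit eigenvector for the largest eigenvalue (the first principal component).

Step 1 — characteristic polynomial of 2×2 Sigma:
  det(Sigma - λI) = λ² - trace · λ + det = 0.
  trace = 3 + 10 = 13, det = 3·10 - (4)² = 14.
Step 2 — discriminant:
  Δ = trace² - 4·det = 169 - 56 = 113.
Step 3 — eigenvalues:
  λ = (trace ± √Δ)/2 = (13 ± 10.6301)/2,
  λ_1 = 11.8151,  λ_2 = 1.1849.

Step 4 — unit eigenvector for λ_1: solve (Sigma - λ_1 I)v = 0. First row:
  (3 - 11.8151)·v_x + (4)·v_y = 0, i.e. (-8.8151)·v_x + (4)·v_y = 0,
  so v ∝ (b, λ_1 - a) = (4, 8.8151) = u.
  ||u|| = √((4)² + (8.8151)²) = √(93.7055) ≈ 9.6802,
  v_1 = u/||u|| ≈ (0.4132, 0.9106) (||v_1|| = 1).

λ_1 = 11.8151,  λ_2 = 1.1849;  v_1 ≈ (0.4132, 0.9106)


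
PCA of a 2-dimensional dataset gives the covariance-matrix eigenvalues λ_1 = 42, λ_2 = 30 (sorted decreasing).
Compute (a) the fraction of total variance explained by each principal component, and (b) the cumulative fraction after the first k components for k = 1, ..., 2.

Step 1 — total variance = trace(Sigma) = Σ λ_i = 42 + 30 = 72.

Step 2 — fraction explained by component i = λ_i / Σ λ:
  PC1: 42/72 = 0.5833
  PC2: 30/72 = 0.4167

Step 3 — cumulative fraction after k components = (λ_1 + ... + λ_k) / Σ λ:
  k = 1: 42/72 = 0.5833
  k = 2: (42 + 30)/72 = 72/72 = 1

Summary (fraction, with percent):

explained: PC1 0.5833 (58.33%), PC2 0.4167 (41.67%);  cumulative: 0.5833, 1


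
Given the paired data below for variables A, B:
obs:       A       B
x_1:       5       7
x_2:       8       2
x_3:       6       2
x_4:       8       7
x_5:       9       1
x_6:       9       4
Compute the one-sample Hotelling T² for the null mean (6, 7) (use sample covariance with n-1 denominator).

Step 1 — sample mean vector:
  mean(A) = (5 + 8 + 6 + 8 + 9 + 9) / 6 = 45/6 = 7.5
  mean(B) = (7 + 2 + 2 + 7 + 1 + 4) / 6 = 23/6 = 3.8333
  x̄ = (7.5, 3.8333),  deviation x̄ - mu_0 = (7.5, 3.8333) - (6, 7) = (1.5, -3.1667).

Step 2 — sample covariance matrix, S[i,j] = (1/(n-1)) · Σ_k (x_{k,i} - mean_i) · (x_{k,j} - mean_j), divisor n-1 = 5:
  S[A,A] = ((-2.5)·(-2.5) + (0.5)·(0.5) + (-1.5)·(-1.5) + (0.5)·(0.5) + (1.5)·(1.5) + (1.5)·(1.5)) / 5 = 13.5/5 = 2.7
  S[A,B] = ((-2.5)·(3.1667) + (0.5)·(-1.8333) + (-1.5)·(-1.8333) + (0.5)·(3.1667) + (1.5)·(-2.8333) + (1.5)·(0.1667)) / 5 = -8.5/5 = -1.7
  S[B,B] = ((3.1667)·(3.1667) + (-1.8333)·(-1.8333) + (-1.8333)·(-1.8333) + (3.1667)·(3.1667) + (-2.8333)·(-2.8333) + (0.1667)·(0.1667)) / 5 = 34.8333/5 = 6.9667
  S = [[2.7, -1.7],
 [-1.7, 6.9667]].

Step 3 — invert S. det(S) = 2.7·6.9667 - (-1.7)² = 15.92.
  S^{-1} = (1/det) · [[d, -b], [-b, a]] = [[0.4376, 0.1068],
 [0.1068, 0.1696]].

Step 4 — quadratic form (x̄ - mu_0)^T · S^{-1} · (x̄ - mu_0):
  S^{-1} · (x̄ - mu_0) = (0.3183, -0.3769),
  (x̄ - mu_0)^T · [...] = (1.5)·(0.3183) + (-3.1667)·(-0.3769) = 1.6709.

Step 5 — scale by n: T² = 6 · 1.6709 = 10.0251.

T² ≈ 10.0251


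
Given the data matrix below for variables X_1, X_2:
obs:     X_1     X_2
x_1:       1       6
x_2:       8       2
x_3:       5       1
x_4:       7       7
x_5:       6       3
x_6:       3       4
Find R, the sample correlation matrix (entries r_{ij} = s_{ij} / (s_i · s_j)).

Step 1 — column means:
  mean(X_1) = (1 + 8 + 5 + 7 + 6 + 3) / 6 = 30/6 = 5
  mean(X_2) = (6 + 2 + 1 + 7 + 3 + 4) / 6 = 23/6 = 3.8333

Step 2 — sample variances and covariances s[i,j] = (1/(n-1)) · Σ_k (x_{k,i} - mean_i) · (x_{k,j} - mean_j), with n-1 = 5:
  s[X_1,X_1] = ((-4)·(-4) + (3)·(3) + (0)·(0) + (2)·(2) + (1)·(1) + (-2)·(-2)) / 5 = 34/5 = 6.8
  s[X_1,X_2] = ((-4)·(2.1667) + (3)·(-1.8333) + (0)·(-2.8333) + (2)·(3.1667) + (1)·(-0.8333) + (-2)·(0.1667)) / 5 = -9/5 = -1.8
  s[X_2,X_2] = ((2.1667)·(2.1667) + (-1.8333)·(-1.8333) + (-2.8333)·(-2.8333) + (3.1667)·(3.1667) + (-0.8333)·(-0.8333) + (0.1667)·(0.1667)) / 5 = 26.8333/5 = 5.3667
  Sample standard deviations s_i = √(s[i,i]):
  s(X_1) = √(6.8) = 2.6077
  s(X_2) = √(5.3667) = 2.3166

Step 3 — r_{ij} = s_{ij} / (s_i · s_j):
  r[X_1,X_1] = 1 (diagonal).
  r[X_1,X_2] = -1.8 / (2.6077 · 2.3166) = -1.8 / 6.041 = -0.298
  r[X_2,X_2] = 1 (diagonal).

R is symmetric with unit diagonal. Assembling:

R = [[1, -0.298],
 [-0.298, 1]]


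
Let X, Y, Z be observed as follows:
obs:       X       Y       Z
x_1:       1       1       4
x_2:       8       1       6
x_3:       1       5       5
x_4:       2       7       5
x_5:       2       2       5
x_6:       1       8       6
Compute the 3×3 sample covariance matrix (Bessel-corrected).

Step 1 — column means:
  mean(X) = (1 + 8 + 1 + 2 + 2 + 1) / 6 = 15/6 = 2.5
  mean(Y) = (1 + 1 + 5 + 7 + 2 + 8) / 6 = 24/6 = 4
  mean(Z) = (4 + 6 + 5 + 5 + 5 + 6) / 6 = 31/6 = 5.1667

Step 2 — sample covariance S[i,j] = (1/(n-1)) · Σ_k (x_{k,i} - mean_i) · (x_{k,j} - mean_j), with n-1 = 5.
  S[X,X] = ((-1.5)·(-1.5) + (5.5)·(5.5) + (-1.5)·(-1.5) + (-0.5)·(-0.5) + (-0.5)·(-0.5) + (-1.5)·(-1.5)) / 5 = 37.5/5 = 7.5
  S[X,Y] = ((-1.5)·(-3) + (5.5)·(-3) + (-1.5)·(1) + (-0.5)·(3) + (-0.5)·(-2) + (-1.5)·(4)) / 5 = -20/5 = -4
  S[X,Z] = ((-1.5)·(-1.1667) + (5.5)·(0.8333) + (-1.5)·(-0.1667) + (-0.5)·(-0.1667) + (-0.5)·(-0.1667) + (-1.5)·(0.8333)) / 5 = 5.5/5 = 1.1
  S[Y,Y] = ((-3)·(-3) + (-3)·(-3) + (1)·(1) + (3)·(3) + (-2)·(-2) + (4)·(4)) / 5 = 48/5 = 9.6
  S[Y,Z] = ((-3)·(-1.1667) + (-3)·(0.8333) + (1)·(-0.1667) + (3)·(-0.1667) + (-2)·(-0.1667) + (4)·(0.8333)) / 5 = 4/5 = 0.8
  S[Z,Z] = ((-1.1667)·(-1.1667) + (0.8333)·(0.8333) + (-0.1667)·(-0.1667) + (-0.1667)·(-0.1667) + (-0.1667)·(-0.1667) + (0.8333)·(0.8333)) / 5 = 2.8333/5 = 0.5667

S is symmetric (S[j,i] = S[i,j]). Assembling:

S = [[7.5, -4, 1.1],
 [-4, 9.6, 0.8],
 [1.1, 0.8, 0.5667]]


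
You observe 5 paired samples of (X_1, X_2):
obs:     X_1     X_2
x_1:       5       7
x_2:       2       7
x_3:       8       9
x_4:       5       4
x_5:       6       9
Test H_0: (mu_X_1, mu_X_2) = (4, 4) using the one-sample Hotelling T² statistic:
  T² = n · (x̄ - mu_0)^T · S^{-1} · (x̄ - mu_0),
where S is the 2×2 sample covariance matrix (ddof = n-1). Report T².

Step 1 — sample mean vector:
  mean(X_1) = (5 + 2 + 8 + 5 + 6) / 5 = 26/5 = 5.2
  mean(X_2) = (7 + 7 + 9 + 4 + 9) / 5 = 36/5 = 7.2
  x̄ = (5.2, 7.2),  deviation x̄ - mu_0 = (5.2, 7.2) - (4, 4) = (1.2, 3.2).

Step 2 — sample covariance matrix, S[i,j] = (1/(n-1)) · Σ_k (x_{k,i} - mean_i) · (x_{k,j} - mean_j), divisor n-1 = 4:
  S[X_1,X_1] = ((-0.2)·(-0.2) + (-3.2)·(-3.2) + (2.8)·(2.8) + (-0.2)·(-0.2) + (0.8)·(0.8)) / 4 = 18.8/4 = 4.7
  S[X_1,X_2] = ((-0.2)·(-0.2) + (-3.2)·(-0.2) + (2.8)·(1.8) + (-0.2)·(-3.2) + (0.8)·(1.8)) / 4 = 7.8/4 = 1.95
  S[X_2,X_2] = ((-0.2)·(-0.2) + (-0.2)·(-0.2) + (1.8)·(1.8) + (-3.2)·(-3.2) + (1.8)·(1.8)) / 4 = 16.8/4 = 4.2
  S = [[4.7, 1.95],
 [1.95, 4.2]].

Step 3 — invert S. det(S) = 4.7·4.2 - (1.95)² = 15.9375.
  S^{-1} = (1/det) · [[d, -b], [-b, a]] = [[0.2635, -0.1224],
 [-0.1224, 0.2949]].

Step 4 — quadratic form (x̄ - mu_0)^T · S^{-1} · (x̄ - mu_0):
  S^{-1} · (x̄ - mu_0) = (-0.0753, 0.7969),
  (x̄ - mu_0)^T · [...] = (1.2)·(-0.0753) + (3.2)·(0.7969) = 2.4596.

Step 5 — scale by n: T² = 5 · 2.4596 = 12.298.

T² ≈ 12.298


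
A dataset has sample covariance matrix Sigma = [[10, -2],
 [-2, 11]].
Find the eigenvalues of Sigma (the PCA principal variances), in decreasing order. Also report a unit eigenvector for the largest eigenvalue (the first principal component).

Step 1 — characteristic polynomial of 2×2 Sigma:
  det(Sigma - λI) = λ² - trace · λ + det = 0.
  trace = 10 + 11 = 21, det = 10·11 - (-2)² = 106.
Step 2 — discriminant:
  Δ = trace² - 4·det = 441 - 424 = 17.
Step 3 — eigenvalues:
  λ = (trace ± √Δ)/2 = (21 ± 4.1231)/2,
  λ_1 = 12.5616,  λ_2 = 8.4384.

Step 4 — unit eigenvector for λ_1: solve (Sigma - λ_1 I)v = 0. First row:
  (10 - 12.5616)·v_x + (-2)·v_y = 0, i.e. (-2.5616)·v_x + (-2)·v_y = 0,
  so v ∝ (b, λ_1 - a) = (-2, 2.5616); multiply by -1 so the first entry is positive: u = (2, -2.5616).
  ||u|| = √((2)² + (-2.5616)²) = √(10.5616) ≈ 3.2499,
  v_1 = u/||u|| ≈ (0.6154, -0.7882) (||v_1|| = 1).

λ_1 = 12.5616,  λ_2 = 8.4384;  v_1 ≈ (0.6154, -0.7882)


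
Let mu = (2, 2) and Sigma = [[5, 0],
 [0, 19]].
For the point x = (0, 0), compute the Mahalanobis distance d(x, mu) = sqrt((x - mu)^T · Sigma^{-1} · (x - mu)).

Step 1 — centre the observation: (x - mu) = (-2, -2).

Step 2 — invert Sigma. det(Sigma) = 5·19 - (0)² = 95.
  Sigma^{-1} = (1/det) · [[d, -b], [-b, a]] = [[0.2, 0],
 [0, 0.0526]].

Step 3 — form the quadratic (x - mu)^T · Sigma^{-1} · (x - mu):
  Sigma^{-1} · (x - mu) = (-0.4, -0.1053).
  (x - mu)^T · [Sigma^{-1} · (x - mu)] = (-2)·(-0.4) + (-2)·(-0.1053) = 1.0105.

Step 4 — take square root: d = √(1.0105) ≈ 1.0052.

d(x, mu) = √(1.0105) ≈ 1.0052


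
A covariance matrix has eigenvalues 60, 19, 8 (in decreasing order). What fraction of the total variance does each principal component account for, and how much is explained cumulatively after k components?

Step 1 — total variance = trace(Sigma) = Σ λ_i = 60 + 19 + 8 = 87.

Step 2 — fraction explained by component i = λ_i / Σ λ:
  PC1: 60/87 = 0.6897
  PC2: 19/87 = 0.2184
  PC3: 8/87 = 0.092

Step 3 — cumulative fraction after k components = (λ_1 + ... + λ_k) / Σ λ:
  k = 1: 60/87 = 0.6897
  k = 2: (60 + 19)/87 = 79/87 = 0.908
  k = 3: (60 + 19 + 8)/87 = 87/87 = 1

Summary (fraction, with percent):

explained: PC1 0.6897 (68.97%), PC2 0.2184 (21.84%), PC3 0.092 (9.2%);  cumulative: 0.6897, 0.908, 1


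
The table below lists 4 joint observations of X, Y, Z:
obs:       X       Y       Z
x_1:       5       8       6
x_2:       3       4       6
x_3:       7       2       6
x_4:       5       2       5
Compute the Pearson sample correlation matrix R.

Step 1 — column means:
  mean(X) = (5 + 3 + 7 + 5) / 4 = 20/4 = 5
  mean(Y) = (8 + 4 + 2 + 2) / 4 = 16/4 = 4
  mean(Z) = (6 + 6 + 6 + 5) / 4 = 23/4 = 5.75

Step 2 — sample variances and covariances s[i,j] = (1/(n-1)) · Σ_k (x_{k,i} - mean_i) · (x_{k,j} - mean_j), with n-1 = 3:
  s[X,X] = ((0)·(0) + (-2)·(-2) + (2)·(2) + (0)·(0)) / 3 = 8/3 = 2.6667
  s[X,Y] = ((0)·(4) + (-2)·(0) + (2)·(-2) + (0)·(-2)) / 3 = -4/3 = -1.3333
  s[X,Z] = ((0)·(0.25) + (-2)·(0.25) + (2)·(0.25) + (0)·(-0.75)) / 3 = 0/3 = 0
  s[Y,Y] = ((4)·(4) + (0)·(0) + (-2)·(-2) + (-2)·(-2)) / 3 = 24/3 = 8
  s[Y,Z] = ((4)·(0.25) + (0)·(0.25) + (-2)·(0.25) + (-2)·(-0.75)) / 3 = 2/3 = 0.6667
  s[Z,Z] = ((0.25)·(0.25) + (0.25)·(0.25) + (0.25)·(0.25) + (-0.75)·(-0.75)) / 3 = 0.75/3 = 0.25
  Sample standard deviations s_i = √(s[i,i]):
  s(X) = √(2.6667) = 1.633
  s(Y) = √(8) = 2.8284
  s(Z) = √(0.25) = 0.5

Step 3 — r_{ij} = s_{ij} / (s_i · s_j):
  r[X,X] = 1 (diagonal).
  r[X,Y] = -1.3333 / (1.633 · 2.8284) = -1.3333 / 4.6188 = -0.2887
  r[X,Z] = 0 / (1.633 · 0.5) = 0 / 0.8165 = 0
  r[Y,Y] = 1 (diagonal).
  r[Y,Z] = 0.6667 / (2.8284 · 0.5) = 0.6667 / 1.4142 = 0.4714
  r[Z,Z] = 1 (diagonal).

R is symmetric with unit diagonal. Assembling:

R = [[1, -0.2887, 0],
 [-0.2887, 1, 0.4714],
 [0, 0.4714, 1]]


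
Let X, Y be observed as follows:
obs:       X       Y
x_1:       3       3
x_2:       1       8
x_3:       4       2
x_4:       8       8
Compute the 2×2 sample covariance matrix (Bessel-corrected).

Step 1 — column means:
  mean(X) = (3 + 1 + 4 + 8) / 4 = 16/4 = 4
  mean(Y) = (3 + 8 + 2 + 8) / 4 = 21/4 = 5.25

Step 2 — sample covariance S[i,j] = (1/(n-1)) · Σ_k (x_{k,i} - mean_i) · (x_{k,j} - mean_j), with n-1 = 3.
  S[X,X] = ((-1)·(-1) + (-3)·(-3) + (0)·(0) + (4)·(4)) / 3 = 26/3 = 8.6667
  S[X,Y] = ((-1)·(-2.25) + (-3)·(2.75) + (0)·(-3.25) + (4)·(2.75)) / 3 = 5/3 = 1.6667
  S[Y,Y] = ((-2.25)·(-2.25) + (2.75)·(2.75) + (-3.25)·(-3.25) + (2.75)·(2.75)) / 3 = 30.75/3 = 10.25

S is symmetric (S[j,i] = S[i,j]). Assembling:

S = [[8.6667, 1.6667],
 [1.6667, 10.25]]


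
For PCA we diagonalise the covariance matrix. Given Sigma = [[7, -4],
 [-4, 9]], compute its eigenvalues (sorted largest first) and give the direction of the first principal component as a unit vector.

Step 1 — characteristic polynomial of 2×2 Sigma:
  det(Sigma - λI) = λ² - trace · λ + det = 0.
  trace = 7 + 9 = 16, det = 7·9 - (-4)² = 47.
Step 2 — discriminant:
  Δ = trace² - 4·det = 256 - 188 = 68.
Step 3 — eigenvalues:
  λ = (trace ± √Δ)/2 = (16 ± 8.2462)/2,
  λ_1 = 12.1231,  λ_2 = 3.8769.

Step 4 — unit eigenvector for λ_1: solve (Sigma - λ_1 I)v = 0. First row:
  (7 - 12.1231)·v_x + (-4)·v_y = 0, i.e. (-5.1231)·v_x + (-4)·v_y = 0,
  so v ∝ (b, λ_1 - a) = (-4, 5.1231); multiply by -1 so the first entry is positive: u = (4, -5.1231).
  ||u|| = √((4)² + (-5.1231)²) = √(42.2462) ≈ 6.4997,
  v_1 = u/||u|| ≈ (0.6154, -0.7882) (||v_1|| = 1).

λ_1 = 12.1231,  λ_2 = 3.8769;  v_1 ≈ (0.6154, -0.7882)


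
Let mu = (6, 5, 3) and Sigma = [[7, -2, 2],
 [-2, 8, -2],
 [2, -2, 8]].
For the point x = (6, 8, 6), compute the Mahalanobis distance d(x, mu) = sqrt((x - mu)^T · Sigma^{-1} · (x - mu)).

Step 1 — centre the observation: (x - mu) = (0, 3, 3).

Step 2 — invert Sigma (cofactor / det for 3×3, or solve directly):
  Sigma^{-1} = [[0.1613, 0.0323, -0.0323],
 [0.0323, 0.1398, 0.0269],
 [-0.0323, 0.0269, 0.1398]].

Step 3 — form the quadratic (x - mu)^T · Sigma^{-1} · (x - mu):
  Sigma^{-1} · (x - mu) = (0, 0.5, 0.5).
  (x - mu)^T · [Sigma^{-1} · (x - mu)] = (0)·(0) + (3)·(0.5) + (3)·(0.5) = 3.

Step 4 — take square root: d = √(3) ≈ 1.7321.

d(x, mu) = √(3) ≈ 1.7321


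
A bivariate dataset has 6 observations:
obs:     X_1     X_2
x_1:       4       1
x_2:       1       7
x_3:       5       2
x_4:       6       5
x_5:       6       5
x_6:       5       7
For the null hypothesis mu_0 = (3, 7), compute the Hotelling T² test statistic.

Step 1 — sample mean vector:
  mean(X_1) = (4 + 1 + 5 + 6 + 6 + 5) / 6 = 27/6 = 4.5
  mean(X_2) = (1 + 7 + 2 + 5 + 5 + 7) / 6 = 27/6 = 4.5
  x̄ = (4.5, 4.5),  deviation x̄ - mu_0 = (4.5, 4.5) - (3, 7) = (1.5, -2.5).

Step 2 — sample covariance matrix, S[i,j] = (1/(n-1)) · Σ_k (x_{k,i} - mean_i) · (x_{k,j} - mean_j), divisor n-1 = 5:
  S[X_1,X_1] = ((-0.5)·(-0.5) + (-3.5)·(-3.5) + (0.5)·(0.5) + (1.5)·(1.5) + (1.5)·(1.5) + (0.5)·(0.5)) / 5 = 17.5/5 = 3.5
  S[X_1,X_2] = ((-0.5)·(-3.5) + (-3.5)·(2.5) + (0.5)·(-2.5) + (1.5)·(0.5) + (1.5)·(0.5) + (0.5)·(2.5)) / 5 = -5.5/5 = -1.1
  S[X_2,X_2] = ((-3.5)·(-3.5) + (2.5)·(2.5) + (-2.5)·(-2.5) + (0.5)·(0.5) + (0.5)·(0.5) + (2.5)·(2.5)) / 5 = 31.5/5 = 6.3
  S = [[3.5, -1.1],
 [-1.1, 6.3]].

Step 3 — invert S. det(S) = 3.5·6.3 - (-1.1)² = 20.84.
  S^{-1} = (1/det) · [[d, -b], [-b, a]] = [[0.3023, 0.0528],
 [0.0528, 0.1679]].

Step 4 — quadratic form (x̄ - mu_0)^T · S^{-1} · (x̄ - mu_0):
  S^{-1} · (x̄ - mu_0) = (0.3215, -0.3407),
  (x̄ - mu_0)^T · [...] = (1.5)·(0.3215) + (-2.5)·(-0.3407) = 1.334.

Step 5 — scale by n: T² = 6 · 1.334 = 8.0038.

T² ≈ 8.0038


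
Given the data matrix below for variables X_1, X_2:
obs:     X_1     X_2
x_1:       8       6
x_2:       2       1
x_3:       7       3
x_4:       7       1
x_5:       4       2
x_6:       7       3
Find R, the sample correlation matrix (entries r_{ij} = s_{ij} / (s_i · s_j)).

Step 1 — column means:
  mean(X_1) = (8 + 2 + 7 + 7 + 4 + 7) / 6 = 35/6 = 5.8333
  mean(X_2) = (6 + 1 + 3 + 1 + 2 + 3) / 6 = 16/6 = 2.6667

Step 2 — sample variances and covariances s[i,j] = (1/(n-1)) · Σ_k (x_{k,i} - mean_i) · (x_{k,j} - mean_j), with n-1 = 5:
  s[X_1,X_1] = ((2.1667)·(2.1667) + (-3.8333)·(-3.8333) + (1.1667)·(1.1667) + (1.1667)·(1.1667) + (-1.8333)·(-1.8333) + (1.1667)·(1.1667)) / 5 = 26.8333/5 = 5.3667
  s[X_1,X_2] = ((2.1667)·(3.3333) + (-3.8333)·(-1.6667) + (1.1667)·(0.3333) + (1.1667)·(-1.6667) + (-1.8333)·(-0.6667) + (1.1667)·(0.3333)) / 5 = 13.6667/5 = 2.7333
  s[X_2,X_2] = ((3.3333)·(3.3333) + (-1.6667)·(-1.6667) + (0.3333)·(0.3333) + (-1.6667)·(-1.6667) + (-0.6667)·(-0.6667) + (0.3333)·(0.3333)) / 5 = 17.3333/5 = 3.4667
  Sample standard deviations s_i = √(s[i,i]):
  s(X_1) = √(5.3667) = 2.3166
  s(X_2) = √(3.4667) = 1.8619

Step 3 — r_{ij} = s_{ij} / (s_i · s_j):
  r[X_1,X_1] = 1 (diagonal).
  r[X_1,X_2] = 2.7333 / (2.3166 · 1.8619) = 2.7333 / 4.3133 = 0.6337
  r[X_2,X_2] = 1 (diagonal).

R is symmetric with unit diagonal. Assembling:

R = [[1, 0.6337],
 [0.6337, 1]]


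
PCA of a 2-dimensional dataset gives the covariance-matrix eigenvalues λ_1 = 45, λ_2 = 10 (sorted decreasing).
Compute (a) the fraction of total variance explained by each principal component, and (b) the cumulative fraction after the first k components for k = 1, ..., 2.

Step 1 — total variance = trace(Sigma) = Σ λ_i = 45 + 10 = 55.

Step 2 — fraction explained by component i = λ_i / Σ λ:
  PC1: 45/55 = 0.8182
  PC2: 10/55 = 0.1818

Step 3 — cumulative fraction after k components = (λ_1 + ... + λ_k) / Σ λ:
  k = 1: 45/55 = 0.8182
  k = 2: (45 + 10)/55 = 55/55 = 1

Summary (fraction, with percent):

explained: PC1 0.8182 (81.82%), PC2 0.1818 (18.18%);  cumulative: 0.8182, 1
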